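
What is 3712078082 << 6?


0b11011101010000011101000100000010 << 6 = 0b11011101010000011101000100000010000000 = 237572997248

237572997248


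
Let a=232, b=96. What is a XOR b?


232 ^ 96 = 136

136


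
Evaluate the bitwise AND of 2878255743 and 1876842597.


0b10101011100011101011001001111111 & 0b1101111110111100101100001100101 = 0b101011100011100001000001100101 = 730730597

730730597


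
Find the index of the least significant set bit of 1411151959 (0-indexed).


0b1010100000111000111100001010111. Lowest set bit at position 0

0


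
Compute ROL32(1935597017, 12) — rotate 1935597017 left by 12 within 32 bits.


Rotate 0b1110011010111101101110111011001 left by 12 (32-bit) = 0b11101101110111011001011100110101 = 3990722357

3990722357


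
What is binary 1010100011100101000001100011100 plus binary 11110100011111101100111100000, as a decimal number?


1010100011100101000001100011100 + 11110100011111101100111100000 = 1110011000000100101110011111100 = 1929534716

1929534716


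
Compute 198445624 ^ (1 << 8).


198445624 ^ (1 << 8) = 198445624 ^ 256 = 198445880

198445880


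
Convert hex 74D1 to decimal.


74D1 hex = 29905 decimal

29905


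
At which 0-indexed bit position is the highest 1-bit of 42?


0b101010. Highest set bit at position 5

5


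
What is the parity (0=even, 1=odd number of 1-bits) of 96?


0b1100000 has 2 ones => parity 0

0


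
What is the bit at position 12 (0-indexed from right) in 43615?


0b1010101001011111, position 12 = 0

0


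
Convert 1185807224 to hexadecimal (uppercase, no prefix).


1185807224 = 46ADFB78 hex

46ADFB78


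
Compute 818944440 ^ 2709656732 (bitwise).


0b110000110100000001100110111000 ^ 0b10100001100000100001010010011100 = 0b10010001010100100000110100100100 = 2438073636

2438073636


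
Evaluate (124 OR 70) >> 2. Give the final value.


Step 1: 124 | 70 = 126
Step 2: 126 >> 2 = 31

31


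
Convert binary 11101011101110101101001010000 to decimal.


11101011101110101101001010000 in decimal = 494361168

494361168


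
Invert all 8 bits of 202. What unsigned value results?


202 ^ 255 = 53

53


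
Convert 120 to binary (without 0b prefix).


120 = 1111000 in binary

1111000


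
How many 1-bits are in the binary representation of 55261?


0b1101011111011101 has 12 set bits

12


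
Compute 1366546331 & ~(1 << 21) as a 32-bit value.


1366546331 & ~(1 << 21) = 1364449179

1364449179


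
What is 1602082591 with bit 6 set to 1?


1602082591 | (1 << 6) = 1602082591 | 64 = 1602082655

1602082655


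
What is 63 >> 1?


0b111111 >> 1 = 0b11111 = 31

31


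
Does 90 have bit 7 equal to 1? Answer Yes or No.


0b1011010, bit 7 = 0. No

No


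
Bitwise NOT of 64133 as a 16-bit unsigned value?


~0b1111101010000101 = 0b10101111010 = 1402 (16-bit unsigned)

1402


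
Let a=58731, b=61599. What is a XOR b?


58731 ^ 61599 = 5620

5620


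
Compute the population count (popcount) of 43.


0b101011 has 4 set bits

4


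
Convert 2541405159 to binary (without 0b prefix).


2541405159 = 10010111011110101100001111100111 in binary

10010111011110101100001111100111


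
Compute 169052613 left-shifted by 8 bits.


0b1010000100111000100111000101 << 8 = 0b101000010011100010011100010100000000 = 43277468928

43277468928


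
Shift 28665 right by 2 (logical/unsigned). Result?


0b110111111111001 >> 2 = 0b1101111111110 = 7166

7166


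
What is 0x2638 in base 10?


2638 hex = 9784 decimal

9784


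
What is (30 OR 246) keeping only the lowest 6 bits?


Step 1: 30 | 246 = 254
Step 2: 254 & 63 = 62

62


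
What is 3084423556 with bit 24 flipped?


3084423556 ^ (1 << 24) = 3084423556 ^ 16777216 = 3067646340

3067646340


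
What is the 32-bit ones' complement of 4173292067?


4173292067 ^ 4294967295 = 121675228

121675228


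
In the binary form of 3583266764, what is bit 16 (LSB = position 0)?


0b11010101100101000100111111001100, position 16 = 0

0


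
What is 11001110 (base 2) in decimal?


11001110 in decimal = 206

206


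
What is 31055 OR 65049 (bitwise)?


0b111100101001111 | 0b1111111000011001 = 0b1111111101011111 = 65375

65375


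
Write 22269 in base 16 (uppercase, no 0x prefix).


22269 = 56FD hex

56FD


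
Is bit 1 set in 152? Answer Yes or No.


0b10011000, bit 1 = 0. No

No


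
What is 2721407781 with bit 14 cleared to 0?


2721407781 & ~(1 << 14) = 2721391397

2721391397


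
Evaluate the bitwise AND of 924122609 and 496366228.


0b110111000101001111110111110001 & 0b11101100101011111001010010100 = 0b10101000101001111000010010000 = 353693840

353693840


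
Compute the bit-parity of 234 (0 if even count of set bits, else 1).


0b11101010 has 5 ones => parity 1

1


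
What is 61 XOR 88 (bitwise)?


0b111101 ^ 0b1011000 = 0b1100101 = 101

101


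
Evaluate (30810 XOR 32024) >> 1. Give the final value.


Step 1: 30810 ^ 32024 = 1346
Step 2: 1346 >> 1 = 673

673


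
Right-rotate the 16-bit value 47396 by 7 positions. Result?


Rotate 0b1011100100100100 right by 7 (16-bit) = 0b100100101110010 = 18802

18802


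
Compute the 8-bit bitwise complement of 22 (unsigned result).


~0b10110 = 0b11101001 = 233 (8-bit unsigned)

233


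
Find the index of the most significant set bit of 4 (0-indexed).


0b100. Highest set bit at position 2

2


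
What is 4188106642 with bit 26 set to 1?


4188106642 | (1 << 26) = 4188106642 | 67108864 = 4255215506

4255215506


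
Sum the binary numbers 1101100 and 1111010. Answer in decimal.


1101100 + 1111010 = 11100110 = 230

230


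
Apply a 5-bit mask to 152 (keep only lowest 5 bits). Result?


152 & 31 = 24

24


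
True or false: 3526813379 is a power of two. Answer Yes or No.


0b11010010001101101110011011000011. Multiple bits set => No

No


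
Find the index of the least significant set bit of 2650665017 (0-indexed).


0b10011101111111011111000000111001. Lowest set bit at position 0

0


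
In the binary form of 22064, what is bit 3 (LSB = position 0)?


0b101011000110000, position 3 = 0

0


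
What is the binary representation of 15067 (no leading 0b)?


15067 = 11101011011011 in binary

11101011011011


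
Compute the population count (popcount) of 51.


0b110011 has 4 set bits

4


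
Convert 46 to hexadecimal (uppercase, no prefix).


46 = 2E hex

2E


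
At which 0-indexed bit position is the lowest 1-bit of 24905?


0b110000101001001. Lowest set bit at position 0

0


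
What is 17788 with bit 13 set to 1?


17788 | (1 << 13) = 17788 | 8192 = 25980

25980


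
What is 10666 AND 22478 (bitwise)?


0b10100110101010 & 0b101011111001110 = 0b110001010 = 394

394


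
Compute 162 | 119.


0b10100010 | 0b1110111 = 0b11110111 = 247

247


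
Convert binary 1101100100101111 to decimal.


1101100100101111 in decimal = 55599

55599


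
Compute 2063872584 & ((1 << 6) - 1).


2063872584 & 63 = 8

8


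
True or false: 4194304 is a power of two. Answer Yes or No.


0b10000000000000000000000. Only one bit set => Yes

Yes


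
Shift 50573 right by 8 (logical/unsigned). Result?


0b1100010110001101 >> 8 = 0b11000101 = 197

197


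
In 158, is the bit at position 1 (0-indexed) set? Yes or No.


0b10011110, bit 1 = 1. Yes

Yes


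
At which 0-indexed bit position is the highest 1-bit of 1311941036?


0b1001110001100101010000110101100. Highest set bit at position 30

30


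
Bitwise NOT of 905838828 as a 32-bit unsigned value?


~0b110101111111100000000011101100 = 0b11001010000000011111111100010011 = 3389128467 (32-bit unsigned)

3389128467


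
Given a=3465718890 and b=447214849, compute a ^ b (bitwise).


3465718890 ^ 447214849 = 3560266091

3560266091


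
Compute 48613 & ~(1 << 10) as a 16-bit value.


48613 & ~(1 << 10) = 47589

47589


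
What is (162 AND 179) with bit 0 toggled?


Step 1: 162 & 179 = 162
Step 2: 162 ^ (1 << 0) = 162 ^ 1 = 163

163


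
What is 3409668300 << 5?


0b11001011001110110110100011001100 << 5 = 0b1100101100111011011010001100110000000 = 109109385600

109109385600


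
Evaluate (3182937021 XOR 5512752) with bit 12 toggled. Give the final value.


Step 1: 3182937021 ^ 5512752 = 3185827213
Step 2: 3185827213 ^ (1 << 12) = 3185827213 ^ 4096 = 3185823117

3185823117


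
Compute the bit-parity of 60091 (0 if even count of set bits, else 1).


0b1110101010111011 has 11 ones => parity 1

1


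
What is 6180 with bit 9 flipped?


6180 ^ (1 << 9) = 6180 ^ 512 = 6692

6692


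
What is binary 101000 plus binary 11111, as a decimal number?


101000 + 11111 = 1000111 = 71

71


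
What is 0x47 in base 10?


47 hex = 71 decimal

71


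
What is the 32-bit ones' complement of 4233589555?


4233589555 ^ 4294967295 = 61377740

61377740


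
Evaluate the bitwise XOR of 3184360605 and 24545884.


0b10111101110011010111110010011101 ^ 0b1011101101000101001011100 = 0b10111100101110111111011011000001 = 3166435009

3166435009


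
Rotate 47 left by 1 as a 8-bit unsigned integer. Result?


Rotate 0b101111 left by 1 (8-bit) = 0b1011110 = 94

94


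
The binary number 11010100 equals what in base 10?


11010100 in decimal = 212

212


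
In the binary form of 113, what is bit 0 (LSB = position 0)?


0b1110001, position 0 = 1

1


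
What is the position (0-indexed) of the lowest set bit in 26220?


0b110011001101100. Lowest set bit at position 2

2


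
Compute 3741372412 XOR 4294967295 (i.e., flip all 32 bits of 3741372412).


3741372412 ^ 4294967295 = 553594883

553594883


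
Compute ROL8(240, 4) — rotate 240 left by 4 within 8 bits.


Rotate 0b11110000 left by 4 (8-bit) = 0b1111 = 15

15


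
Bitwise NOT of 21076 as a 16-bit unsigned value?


~0b101001001010100 = 0b1010110110101011 = 44459 (16-bit unsigned)

44459


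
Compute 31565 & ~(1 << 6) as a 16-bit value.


31565 & ~(1 << 6) = 31501

31501


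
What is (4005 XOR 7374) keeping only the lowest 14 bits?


Step 1: 4005 ^ 7374 = 4971
Step 2: 4971 & 16383 = 4971

4971


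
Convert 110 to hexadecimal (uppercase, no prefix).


110 = 6E hex

6E


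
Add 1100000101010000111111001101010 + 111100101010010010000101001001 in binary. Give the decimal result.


1100000101010000111111001101010 + 111100101010010010000101001001 = 10011101010100011001111110110011 = 2639372211

2639372211


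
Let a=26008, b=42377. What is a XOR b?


26008 ^ 42377 = 49169

49169


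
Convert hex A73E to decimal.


A73E hex = 42814 decimal

42814


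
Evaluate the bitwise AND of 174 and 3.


0b10101110 & 0b11 = 0b10 = 2

2


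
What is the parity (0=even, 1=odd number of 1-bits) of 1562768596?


0b1011101001001011111010011010100 has 17 ones => parity 1

1


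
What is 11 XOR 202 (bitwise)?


0b1011 ^ 0b11001010 = 0b11000001 = 193

193


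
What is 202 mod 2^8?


202 & 255 = 202

202


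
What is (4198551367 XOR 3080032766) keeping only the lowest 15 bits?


Step 1: 4198551367 ^ 3080032766 = 1305829049
Step 2: 1305829049 & 32767 = 24249

24249


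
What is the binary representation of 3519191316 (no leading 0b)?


3519191316 = 11010001110000101001100100010100 in binary

11010001110000101001100100010100


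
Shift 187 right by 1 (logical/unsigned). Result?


0b10111011 >> 1 = 0b1011101 = 93

93


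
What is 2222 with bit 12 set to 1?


2222 | (1 << 12) = 2222 | 4096 = 6318

6318


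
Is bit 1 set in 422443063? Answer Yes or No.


0b11001001011011111100000110111, bit 1 = 1. Yes

Yes


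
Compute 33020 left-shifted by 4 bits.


0b1000000011111100 << 4 = 0b10000000111111000000 = 528320

528320


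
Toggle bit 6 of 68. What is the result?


68 ^ (1 << 6) = 68 ^ 64 = 4

4


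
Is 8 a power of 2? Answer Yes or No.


0b1000. Only one bit set => Yes

Yes


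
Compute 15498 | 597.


0b11110010001010 | 0b1001010101 = 0b11111011011111 = 16095

16095


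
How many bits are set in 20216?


0b100111011111000 has 9 set bits

9


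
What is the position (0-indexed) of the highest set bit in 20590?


0b101000001101110. Highest set bit at position 14

14


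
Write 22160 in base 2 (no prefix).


22160 = 101011010010000 in binary

101011010010000


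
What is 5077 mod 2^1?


5077 & 1 = 1

1


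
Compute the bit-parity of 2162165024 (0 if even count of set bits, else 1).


0b10000000111000000000010100100000 has 7 ones => parity 1

1


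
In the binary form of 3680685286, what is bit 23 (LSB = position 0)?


0b11011011011000101100110011100110, position 23 = 0

0


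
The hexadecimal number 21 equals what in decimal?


21 hex = 33 decimal

33


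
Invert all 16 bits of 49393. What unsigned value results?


49393 ^ 65535 = 16142

16142


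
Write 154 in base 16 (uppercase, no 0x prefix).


154 = 9A hex

9A


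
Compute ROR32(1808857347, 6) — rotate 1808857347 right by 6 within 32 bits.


Rotate 0b1101011110100001111100100000011 right by 6 (32-bit) = 0b1101101011110100001111100100 = 229589988

229589988


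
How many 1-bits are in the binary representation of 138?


0b10001010 has 3 set bits

3


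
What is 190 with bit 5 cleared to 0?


190 & ~(1 << 5) = 158

158


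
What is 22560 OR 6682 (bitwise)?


0b101100000100000 | 0b1101000011010 = 0b101101000111010 = 23098

23098


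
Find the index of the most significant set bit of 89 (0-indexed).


0b1011001. Highest set bit at position 6

6


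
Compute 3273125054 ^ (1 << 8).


3273125054 ^ (1 << 8) = 3273125054 ^ 256 = 3273125310

3273125310


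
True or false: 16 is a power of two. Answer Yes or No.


0b10000. Only one bit set => Yes

Yes


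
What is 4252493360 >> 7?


0b11111101011101111110011000110000 >> 7 = 0b1111110101110111111001100 = 33222604

33222604


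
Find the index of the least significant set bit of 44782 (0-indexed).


0b1010111011101110. Lowest set bit at position 1

1


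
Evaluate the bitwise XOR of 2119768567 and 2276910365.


0b1111110010110010001100111110111 ^ 0b10000111101101101110010100011101 = 0b11111001111011111111110011101010 = 4193254634

4193254634


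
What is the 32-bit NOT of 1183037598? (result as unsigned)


~0b1000110100000111011100010011110 = 0b10111001011111000100011101100001 = 3111929697 (32-bit unsigned)

3111929697


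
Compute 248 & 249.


0b11111000 & 0b11111001 = 0b11111000 = 248

248


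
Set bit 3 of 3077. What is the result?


3077 | (1 << 3) = 3077 | 8 = 3085

3085


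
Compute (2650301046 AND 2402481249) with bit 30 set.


Step 1: 2650301046 & 2402481249 = 2368757856
Step 2: 2368757856 | (1 << 30) = 2368757856 | 1073741824 = 3442499680

3442499680


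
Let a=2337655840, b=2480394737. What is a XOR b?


2337655840 ^ 2480394737 = 411180497

411180497


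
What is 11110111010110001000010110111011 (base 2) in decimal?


11110111010110001000010110111011 in decimal = 4149773755

4149773755


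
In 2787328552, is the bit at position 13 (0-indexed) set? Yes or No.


0b10100110001000110100001000101000, bit 13 = 0. No

No


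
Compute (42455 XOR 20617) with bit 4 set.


Step 1: 42455 ^ 20617 = 62814
Step 2: 62814 | (1 << 4) = 62814 | 16 = 62814

62814


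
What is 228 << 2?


0b11100100 << 2 = 0b1110010000 = 912

912


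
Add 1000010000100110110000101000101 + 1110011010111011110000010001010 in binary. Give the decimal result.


1000010000100110110000101000101 + 1110011010111011110000010001010 = 10110101011100010100000111001111 = 3044098511

3044098511


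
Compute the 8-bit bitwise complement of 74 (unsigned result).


~0b1001010 = 0b10110101 = 181 (8-bit unsigned)

181


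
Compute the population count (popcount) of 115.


0b1110011 has 5 set bits

5


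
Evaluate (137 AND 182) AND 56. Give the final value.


Step 1: 137 & 182 = 128
Step 2: 128 & 56 = 0

0


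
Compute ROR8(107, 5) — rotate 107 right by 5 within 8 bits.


Rotate 0b1101011 right by 5 (8-bit) = 0b1011011 = 91

91


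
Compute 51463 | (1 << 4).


51463 | (1 << 4) = 51463 | 16 = 51479

51479


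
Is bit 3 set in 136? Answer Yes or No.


0b10001000, bit 3 = 1. Yes

Yes


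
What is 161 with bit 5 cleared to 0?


161 & ~(1 << 5) = 129

129


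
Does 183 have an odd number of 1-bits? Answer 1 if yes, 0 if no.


0b10110111 has 6 ones => parity 0

0


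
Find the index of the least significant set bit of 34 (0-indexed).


0b100010. Lowest set bit at position 1

1


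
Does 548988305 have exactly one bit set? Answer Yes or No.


0b100000101110001110010110010001. Multiple bits set => No

No


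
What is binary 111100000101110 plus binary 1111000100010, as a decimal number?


111100000101110 + 1111000100010 = 1001011001010000 = 38480

38480


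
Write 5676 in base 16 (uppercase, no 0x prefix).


5676 = 162C hex

162C


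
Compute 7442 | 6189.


0b1110100010010 | 0b1100000101101 = 0b1110100111111 = 7487

7487


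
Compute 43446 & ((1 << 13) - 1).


43446 & 8191 = 2486

2486


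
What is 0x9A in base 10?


9A hex = 154 decimal

154


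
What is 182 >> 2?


0b10110110 >> 2 = 0b101101 = 45

45


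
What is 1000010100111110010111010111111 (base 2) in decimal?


1000010100111110010111010111111 in decimal = 1117728447

1117728447


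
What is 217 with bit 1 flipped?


217 ^ (1 << 1) = 217 ^ 2 = 219

219


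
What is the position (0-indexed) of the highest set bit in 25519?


0b110001110101111. Highest set bit at position 14

14


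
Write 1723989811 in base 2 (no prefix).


1723989811 = 1100110110000011111111100110011 in binary

1100110110000011111111100110011


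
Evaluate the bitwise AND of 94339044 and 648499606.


0b101100111110111111111100100 & 0b100110101001110101000110010110 = 0b100100001110101000110000100 = 75977092

75977092


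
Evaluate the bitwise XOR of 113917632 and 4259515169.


0b110110010100011111011000000 ^ 0b11111101111000110000101100100001 = 0b11111011001010010011010111100001 = 4213781985

4213781985


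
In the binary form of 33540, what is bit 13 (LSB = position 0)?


0b1000001100000100, position 13 = 0

0


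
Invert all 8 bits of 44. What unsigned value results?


44 ^ 255 = 211

211


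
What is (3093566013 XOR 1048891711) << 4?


Step 1: 3093566013 ^ 1048891711 = 2262876930
Step 2: 2262876930 << 4 = 36206030880

36206030880


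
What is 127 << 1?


0b1111111 << 1 = 0b11111110 = 254

254


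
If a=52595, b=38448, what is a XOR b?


52595 ^ 38448 = 23363

23363


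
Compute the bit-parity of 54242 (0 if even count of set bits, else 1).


0b1101001111100010 has 9 ones => parity 1

1


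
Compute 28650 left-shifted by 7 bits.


0b110111111101010 << 7 = 0b1101111111010100000000 = 3667200

3667200


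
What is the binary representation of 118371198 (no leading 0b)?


118371198 = 111000011100011001101111110 in binary

111000011100011001101111110


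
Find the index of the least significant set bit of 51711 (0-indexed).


0b1100100111111111. Lowest set bit at position 0

0


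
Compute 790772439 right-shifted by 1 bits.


0b101111001000100011101011010111 >> 1 = 0b10111100100010001110101101011 = 395386219

395386219


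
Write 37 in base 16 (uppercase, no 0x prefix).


37 = 25 hex

25


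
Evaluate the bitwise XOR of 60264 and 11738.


0b1110101101101000 ^ 0b10110111011010 = 0b1100011010110010 = 50866

50866


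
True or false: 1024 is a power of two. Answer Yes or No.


0b10000000000. Only one bit set => Yes

Yes


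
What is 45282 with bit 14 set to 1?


45282 | (1 << 14) = 45282 | 16384 = 61666

61666


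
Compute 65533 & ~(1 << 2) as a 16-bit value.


65533 & ~(1 << 2) = 65529

65529


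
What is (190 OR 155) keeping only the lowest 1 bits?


Step 1: 190 | 155 = 191
Step 2: 191 & 1 = 1

1


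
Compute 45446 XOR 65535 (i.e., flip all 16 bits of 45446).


45446 ^ 65535 = 20089

20089


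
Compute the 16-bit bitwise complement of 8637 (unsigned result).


~0b10000110111101 = 0b1101111001000010 = 56898 (16-bit unsigned)

56898


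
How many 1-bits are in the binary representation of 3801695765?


0b11100010100110010100011000010101 has 14 set bits

14


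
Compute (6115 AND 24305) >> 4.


Step 1: 6115 & 24305 = 5857
Step 2: 5857 >> 4 = 366

366


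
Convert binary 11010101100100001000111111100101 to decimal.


11010101100100001000111111100101 in decimal = 3583021029

3583021029


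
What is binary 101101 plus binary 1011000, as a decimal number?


101101 + 1011000 = 10000101 = 133

133


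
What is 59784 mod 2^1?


59784 & 1 = 0

0


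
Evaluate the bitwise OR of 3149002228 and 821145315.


0b10111011101100011111010111110100 | 0b110000111100011010111011100011 = 0b10111011111100011111111111110111 = 3153199095

3153199095


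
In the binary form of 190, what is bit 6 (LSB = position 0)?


0b10111110, position 6 = 0

0


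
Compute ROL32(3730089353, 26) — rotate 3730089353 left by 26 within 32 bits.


Rotate 0b11011110010101001010010110001001 left by 26 (32-bit) = 0b100111011110010101001010010110 = 662262422

662262422


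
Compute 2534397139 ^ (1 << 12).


2534397139 ^ (1 << 12) = 2534397139 ^ 4096 = 2534393043

2534393043


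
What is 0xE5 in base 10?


E5 hex = 229 decimal

229


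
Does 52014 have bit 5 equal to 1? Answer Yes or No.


0b1100101100101110, bit 5 = 1. Yes

Yes


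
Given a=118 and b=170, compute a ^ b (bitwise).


118 ^ 170 = 220

220


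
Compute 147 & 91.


0b10010011 & 0b1011011 = 0b10011 = 19

19


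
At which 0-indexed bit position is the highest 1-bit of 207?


0b11001111. Highest set bit at position 7

7


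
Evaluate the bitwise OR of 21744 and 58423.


0b101010011110000 | 0b1110010000110111 = 0b1111010011110111 = 62711

62711


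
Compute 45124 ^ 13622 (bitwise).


0b1011000001000100 ^ 0b11010100110110 = 0b1000010101110010 = 34162

34162


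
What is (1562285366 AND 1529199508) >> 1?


Step 1: 1562285366 & 1529199508 = 1493471508
Step 2: 1493471508 >> 1 = 746735754

746735754


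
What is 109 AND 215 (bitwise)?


0b1101101 & 0b11010111 = 0b1000101 = 69

69


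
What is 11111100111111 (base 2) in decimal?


11111100111111 in decimal = 16191

16191


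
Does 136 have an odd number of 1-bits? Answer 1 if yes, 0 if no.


0b10001000 has 2 ones => parity 0

0


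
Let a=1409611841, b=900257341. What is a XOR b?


1409611841 ^ 900257341 = 1638674044

1638674044


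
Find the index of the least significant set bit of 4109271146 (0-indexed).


0b11110100111011101000000001101010. Lowest set bit at position 1

1


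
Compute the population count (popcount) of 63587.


0b1111100001100011 has 9 set bits

9


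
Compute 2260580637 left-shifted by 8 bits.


0b10000110101111011011100100011101 << 8 = 0b1000011010111101101110010001110100000000 = 578708643072

578708643072


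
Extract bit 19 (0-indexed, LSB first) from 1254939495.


0b1001010110011001101101101100111, position 19 = 1

1


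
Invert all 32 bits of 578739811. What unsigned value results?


578739811 ^ 4294967295 = 3716227484

3716227484


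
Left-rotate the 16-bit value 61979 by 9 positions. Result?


Rotate 0b1111001000011011 left by 9 (16-bit) = 0b11011111100100 = 14308

14308


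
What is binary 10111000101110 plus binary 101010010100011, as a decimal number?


10111000101110 + 101010010100011 = 1000001011010001 = 33489

33489


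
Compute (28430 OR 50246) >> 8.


Step 1: 28430 | 50246 = 61262
Step 2: 61262 >> 8 = 239

239


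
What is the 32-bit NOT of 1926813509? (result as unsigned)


~0b1110010110110001101011101000101 = 0b10001101001001110010100010111010 = 2368153786 (32-bit unsigned)

2368153786


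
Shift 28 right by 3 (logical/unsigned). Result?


0b11100 >> 3 = 0b11 = 3

3


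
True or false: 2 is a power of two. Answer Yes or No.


0b10. Only one bit set => Yes

Yes


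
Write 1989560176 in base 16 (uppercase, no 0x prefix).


1989560176 = 76964770 hex

76964770


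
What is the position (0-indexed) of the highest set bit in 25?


0b11001. Highest set bit at position 4

4


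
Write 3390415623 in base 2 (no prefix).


3390415623 = 11001010000101011010001100000111 in binary

11001010000101011010001100000111


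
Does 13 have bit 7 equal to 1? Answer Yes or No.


0b1101, bit 7 = 0. No

No


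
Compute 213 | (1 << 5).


213 | (1 << 5) = 213 | 32 = 245

245


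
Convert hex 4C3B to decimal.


4C3B hex = 19515 decimal

19515


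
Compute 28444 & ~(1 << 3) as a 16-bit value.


28444 & ~(1 << 3) = 28436

28436


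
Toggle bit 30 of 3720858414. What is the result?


3720858414 ^ (1 << 30) = 3720858414 ^ 1073741824 = 2647116590

2647116590


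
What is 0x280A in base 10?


280A hex = 10250 decimal

10250


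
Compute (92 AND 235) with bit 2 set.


Step 1: 92 & 235 = 72
Step 2: 72 | (1 << 2) = 72 | 4 = 76

76


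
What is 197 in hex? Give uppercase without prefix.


197 = C5 hex

C5


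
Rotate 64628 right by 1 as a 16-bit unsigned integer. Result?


Rotate 0b1111110001110100 right by 1 (16-bit) = 0b111111000111010 = 32314

32314


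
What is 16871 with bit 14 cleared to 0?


16871 & ~(1 << 14) = 487

487


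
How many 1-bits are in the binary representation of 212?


0b11010100 has 4 set bits

4


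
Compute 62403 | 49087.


0b1111001111000011 | 0b1011111110111111 = 0b1111111111111111 = 65535

65535


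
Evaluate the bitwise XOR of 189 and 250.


0b10111101 ^ 0b11111010 = 0b1000111 = 71

71


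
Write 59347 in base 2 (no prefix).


59347 = 1110011111010011 in binary

1110011111010011


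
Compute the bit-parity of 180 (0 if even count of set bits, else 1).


0b10110100 has 4 ones => parity 0

0


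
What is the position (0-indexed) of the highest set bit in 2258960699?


0b10000110101001010000000100111011. Highest set bit at position 31

31


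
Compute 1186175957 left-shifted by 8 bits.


0b1000110101100111001101111010101 << 8 = 0b100011010110011100110111101010100000000 = 303661044992

303661044992


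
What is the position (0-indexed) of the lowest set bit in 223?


0b11011111. Lowest set bit at position 0

0


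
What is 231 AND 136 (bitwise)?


0b11100111 & 0b10001000 = 0b10000000 = 128

128


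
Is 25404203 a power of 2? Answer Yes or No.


0b1100000111010001100101011. Multiple bits set => No

No


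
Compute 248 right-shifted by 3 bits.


0b11111000 >> 3 = 0b11111 = 31

31


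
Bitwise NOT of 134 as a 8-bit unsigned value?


~0b10000110 = 0b1111001 = 121 (8-bit unsigned)

121


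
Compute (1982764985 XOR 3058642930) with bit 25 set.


Step 1: 1982764985 ^ 3058642930 = 3227629643
Step 2: 3227629643 | (1 << 25) = 3227629643 | 33554432 = 3261184075

3261184075


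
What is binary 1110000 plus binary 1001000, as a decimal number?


1110000 + 1001000 = 10111000 = 184

184


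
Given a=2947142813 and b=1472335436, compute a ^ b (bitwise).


2947142813 ^ 1472335436 = 4167817937

4167817937


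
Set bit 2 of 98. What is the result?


98 | (1 << 2) = 98 | 4 = 102

102


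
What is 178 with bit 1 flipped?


178 ^ (1 << 1) = 178 ^ 2 = 176

176


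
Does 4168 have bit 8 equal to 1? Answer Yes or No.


0b1000001001000, bit 8 = 0. No

No


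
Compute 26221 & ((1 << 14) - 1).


26221 & 16383 = 9837

9837


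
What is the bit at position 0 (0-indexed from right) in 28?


0b11100, position 0 = 0

0


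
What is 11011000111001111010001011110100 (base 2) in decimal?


11011000111001111010001011110100 in decimal = 3639059188

3639059188


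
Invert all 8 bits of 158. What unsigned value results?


158 ^ 255 = 97

97


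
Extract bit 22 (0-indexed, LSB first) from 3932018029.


0b11101010010111011101010101101101, position 22 = 1

1


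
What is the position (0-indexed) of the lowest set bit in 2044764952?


0b1111001111000001010001100011000. Lowest set bit at position 3

3


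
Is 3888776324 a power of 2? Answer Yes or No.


0b11100111110010100000010010000100. Multiple bits set => No

No


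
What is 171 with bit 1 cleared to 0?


171 & ~(1 << 1) = 169

169


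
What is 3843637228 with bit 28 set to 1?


3843637228 | (1 << 28) = 3843637228 | 268435456 = 4112072684

4112072684


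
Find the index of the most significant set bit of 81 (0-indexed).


0b1010001. Highest set bit at position 6

6


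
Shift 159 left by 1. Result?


0b10011111 << 1 = 0b100111110 = 318

318


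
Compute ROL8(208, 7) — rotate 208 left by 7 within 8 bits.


Rotate 0b11010000 left by 7 (8-bit) = 0b1101000 = 104

104


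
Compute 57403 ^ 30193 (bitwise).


0b1110000000111011 ^ 0b111010111110001 = 0b1001010111001010 = 38346

38346


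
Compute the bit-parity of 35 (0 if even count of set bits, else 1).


0b100011 has 3 ones => parity 1

1


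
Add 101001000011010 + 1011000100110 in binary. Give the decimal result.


101001000011010 + 1011000100110 = 110100001000000 = 26688

26688


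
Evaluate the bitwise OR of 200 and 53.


0b11001000 | 0b110101 = 0b11111101 = 253

253


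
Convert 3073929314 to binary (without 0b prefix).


3073929314 = 10110111001110000111000001100010 in binary

10110111001110000111000001100010


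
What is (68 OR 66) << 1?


Step 1: 68 | 66 = 70
Step 2: 70 << 1 = 140

140


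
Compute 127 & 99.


0b1111111 & 0b1100011 = 0b1100011 = 99

99


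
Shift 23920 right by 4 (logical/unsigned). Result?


0b101110101110000 >> 4 = 0b10111010111 = 1495

1495


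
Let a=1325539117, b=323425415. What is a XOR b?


1325539117 ^ 323425415 = 1548028842

1548028842


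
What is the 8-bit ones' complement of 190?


190 ^ 255 = 65

65


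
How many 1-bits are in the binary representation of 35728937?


0b10001000010010111000101001 has 10 set bits

10


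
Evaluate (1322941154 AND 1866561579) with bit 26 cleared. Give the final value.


Step 1: 1322941154 & 1866561579 = 1312847906
Step 2: 1312847906 & ~(1 << 26) = 1245739042

1245739042


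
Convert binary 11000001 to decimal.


11000001 in decimal = 193

193


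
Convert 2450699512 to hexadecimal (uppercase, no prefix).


2450699512 = 9212B4F8 hex

9212B4F8


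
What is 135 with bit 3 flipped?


135 ^ (1 << 3) = 135 ^ 8 = 143

143


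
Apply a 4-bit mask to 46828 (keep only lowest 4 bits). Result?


46828 & 15 = 12

12


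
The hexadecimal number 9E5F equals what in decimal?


9E5F hex = 40543 decimal

40543


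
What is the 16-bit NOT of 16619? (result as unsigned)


~0b100000011101011 = 0b1011111100010100 = 48916 (16-bit unsigned)

48916


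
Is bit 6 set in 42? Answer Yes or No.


0b101010, bit 6 = 0. No

No


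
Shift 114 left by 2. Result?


0b1110010 << 2 = 0b111001000 = 456

456


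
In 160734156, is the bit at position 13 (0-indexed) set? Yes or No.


0b1001100101001001101111001100, bit 13 = 0. No

No


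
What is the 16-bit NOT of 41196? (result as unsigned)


~0b1010000011101100 = 0b101111100010011 = 24339 (16-bit unsigned)

24339


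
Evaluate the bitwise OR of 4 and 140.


0b100 | 0b10001100 = 0b10001100 = 140

140


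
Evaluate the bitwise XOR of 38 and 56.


0b100110 ^ 0b111000 = 0b11110 = 30

30


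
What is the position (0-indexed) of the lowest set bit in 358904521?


0b10101011001000111001011001001. Lowest set bit at position 0

0


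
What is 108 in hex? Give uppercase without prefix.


108 = 6C hex

6C


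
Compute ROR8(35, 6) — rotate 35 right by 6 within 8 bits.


Rotate 0b100011 right by 6 (8-bit) = 0b10001100 = 140

140


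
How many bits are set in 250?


0b11111010 has 6 set bits

6


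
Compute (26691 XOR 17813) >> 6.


Step 1: 26691 ^ 17813 = 11734
Step 2: 11734 >> 6 = 183

183


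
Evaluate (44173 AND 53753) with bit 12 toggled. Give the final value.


Step 1: 44173 & 53753 = 32905
Step 2: 32905 ^ (1 << 12) = 32905 ^ 4096 = 37001

37001


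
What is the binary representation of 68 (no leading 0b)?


68 = 1000100 in binary

1000100


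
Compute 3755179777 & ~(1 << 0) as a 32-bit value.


3755179777 & ~(1 << 0) = 3755179776

3755179776


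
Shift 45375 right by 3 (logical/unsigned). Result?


0b1011000100111111 >> 3 = 0b1011000100111 = 5671

5671


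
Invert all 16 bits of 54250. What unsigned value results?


54250 ^ 65535 = 11285

11285


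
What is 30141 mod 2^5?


30141 & 31 = 29

29


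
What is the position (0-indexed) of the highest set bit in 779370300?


0b101110011101000011111100111100. Highest set bit at position 29

29


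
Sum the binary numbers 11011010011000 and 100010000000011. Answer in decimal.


11011010011000 + 100010000000011 = 111101010011011 = 31387

31387


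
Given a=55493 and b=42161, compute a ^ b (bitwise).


55493 ^ 42161 = 31860

31860


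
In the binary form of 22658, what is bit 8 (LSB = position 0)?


0b101100010000010, position 8 = 0

0


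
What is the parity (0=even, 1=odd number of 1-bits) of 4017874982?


0b11101111011110111110100000100110 has 20 ones => parity 0

0


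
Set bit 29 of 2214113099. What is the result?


2214113099 | (1 << 29) = 2214113099 | 536870912 = 2750984011

2750984011


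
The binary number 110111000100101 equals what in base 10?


110111000100101 in decimal = 28197

28197


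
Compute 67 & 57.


0b1000011 & 0b111001 = 0b1 = 1

1


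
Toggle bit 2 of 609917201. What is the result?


609917201 ^ (1 << 2) = 609917201 ^ 4 = 609917205

609917205


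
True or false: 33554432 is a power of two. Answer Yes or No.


0b10000000000000000000000000. Only one bit set => Yes

Yes


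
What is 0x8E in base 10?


8E hex = 142 decimal

142


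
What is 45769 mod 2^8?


45769 & 255 = 201

201


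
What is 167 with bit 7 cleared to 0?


167 & ~(1 << 7) = 39

39


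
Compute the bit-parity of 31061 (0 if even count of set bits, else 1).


0b111100101010101 has 9 ones => parity 1

1


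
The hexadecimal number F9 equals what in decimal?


F9 hex = 249 decimal

249


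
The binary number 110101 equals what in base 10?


110101 in decimal = 53

53


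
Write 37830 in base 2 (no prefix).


37830 = 1001001111000110 in binary

1001001111000110


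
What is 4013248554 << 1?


0b11101111001101010101000000101010 << 1 = 0b111011110011010101010000001010100 = 8026497108

8026497108


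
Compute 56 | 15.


0b111000 | 0b1111 = 0b111111 = 63

63


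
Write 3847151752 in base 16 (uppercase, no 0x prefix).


3847151752 = E54EE088 hex

E54EE088


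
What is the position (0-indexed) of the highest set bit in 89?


0b1011001. Highest set bit at position 6

6


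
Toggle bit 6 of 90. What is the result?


90 ^ (1 << 6) = 90 ^ 64 = 26

26


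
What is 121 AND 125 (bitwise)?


0b1111001 & 0b1111101 = 0b1111001 = 121

121


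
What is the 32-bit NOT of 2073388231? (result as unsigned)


~0b1111011100101010110010011000111 = 0b10000100011010101001101100111000 = 2221579064 (32-bit unsigned)

2221579064


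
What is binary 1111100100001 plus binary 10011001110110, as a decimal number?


1111100100001 + 10011001110110 = 100010110010111 = 17815

17815


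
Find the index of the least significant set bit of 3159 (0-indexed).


0b110001010111. Lowest set bit at position 0

0


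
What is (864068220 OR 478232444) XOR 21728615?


Step 1: 864068220 | 478232444 = 1065467772
Step 2: 1065467772 ^ 21728615 = 1053438491

1053438491


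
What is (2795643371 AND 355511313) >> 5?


Step 1: 2795643371 & 355511313 = 69214209
Step 2: 69214209 >> 5 = 2162944

2162944


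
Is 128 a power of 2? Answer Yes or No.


0b10000000. Only one bit set => Yes

Yes


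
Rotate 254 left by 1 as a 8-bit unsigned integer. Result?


Rotate 0b11111110 left by 1 (8-bit) = 0b11111101 = 253

253


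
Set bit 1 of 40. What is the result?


40 | (1 << 1) = 40 | 2 = 42

42


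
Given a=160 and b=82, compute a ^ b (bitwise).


160 ^ 82 = 242

242


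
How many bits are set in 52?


0b110100 has 3 set bits

3


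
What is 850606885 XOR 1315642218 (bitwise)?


0b110010101100110011101100100101 ^ 0b1001110011010110001101101101010 = 0b1111100110110000010000001001111 = 2094538831

2094538831


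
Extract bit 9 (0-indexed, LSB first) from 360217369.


0b10101011110000111101100011001, position 9 = 1

1


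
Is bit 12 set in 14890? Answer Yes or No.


0b11101000101010, bit 12 = 1. Yes

Yes


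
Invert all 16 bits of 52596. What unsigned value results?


52596 ^ 65535 = 12939

12939


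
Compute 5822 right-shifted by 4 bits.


0b1011010111110 >> 4 = 0b101101011 = 363

363


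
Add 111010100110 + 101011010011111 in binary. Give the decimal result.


111010100110 + 101011010011111 = 110010101000101 = 25925

25925


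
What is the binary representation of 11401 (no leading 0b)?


11401 = 10110010001001 in binary

10110010001001


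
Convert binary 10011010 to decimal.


10011010 in decimal = 154

154


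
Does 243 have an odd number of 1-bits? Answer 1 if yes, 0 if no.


0b11110011 has 6 ones => parity 0

0


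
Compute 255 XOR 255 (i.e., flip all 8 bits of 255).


255 ^ 255 = 0

0


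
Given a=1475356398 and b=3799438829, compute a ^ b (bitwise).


1475356398 ^ 3799438829 = 3045520131

3045520131


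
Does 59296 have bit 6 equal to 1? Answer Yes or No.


0b1110011110100000, bit 6 = 0. No

No


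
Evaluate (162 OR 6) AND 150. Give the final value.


Step 1: 162 | 6 = 166
Step 2: 166 & 150 = 134

134


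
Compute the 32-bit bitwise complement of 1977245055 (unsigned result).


~0b1110101110110100101110101111111 = 0b10001010001001011010001010000000 = 2317722240 (32-bit unsigned)

2317722240


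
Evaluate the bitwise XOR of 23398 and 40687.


0b101101101100110 ^ 0b1001111011101111 = 0b1100010110001001 = 50569

50569


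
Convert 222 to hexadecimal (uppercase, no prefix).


222 = DE hex

DE


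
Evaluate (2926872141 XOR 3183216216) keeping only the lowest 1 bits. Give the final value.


Step 1: 2926872141 ^ 3183216216 = 331907093
Step 2: 331907093 & 1 = 1

1


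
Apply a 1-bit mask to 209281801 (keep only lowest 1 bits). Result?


209281801 & 1 = 1

1


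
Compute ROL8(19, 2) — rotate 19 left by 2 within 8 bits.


Rotate 0b10011 left by 2 (8-bit) = 0b1001100 = 76

76
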